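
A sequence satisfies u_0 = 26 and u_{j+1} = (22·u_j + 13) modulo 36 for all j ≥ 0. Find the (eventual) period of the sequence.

9

We have u_0 = 26, u_1 = 9, u_2 = 31, u_3 = 11, u_4 = 3, u_5 = 7, u_6 = 23, u_7 = 15, u_8 = 19, u_9 = 35, u_{10} = 27, u_{11} = 31.
Since u_{11} = u_2 = 31, the sequence is eventually periodic: after a pre-period of length 2 it cycles with period 9.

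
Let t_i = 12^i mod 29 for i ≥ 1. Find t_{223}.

Listing terms: t_1 = 12, t_2 = 28, t_3 = 17, t_4 = 1, t_5 = 12.
The sequence repeats with period 4.
So t_{223} = t_{1 + ((223-1) mod 4)} = t_3 = 17.

17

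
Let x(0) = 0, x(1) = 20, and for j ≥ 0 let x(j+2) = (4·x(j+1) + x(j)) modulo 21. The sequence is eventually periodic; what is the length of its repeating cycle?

16

We have x(0) = 0,  x(1) = 20,  x(2) = 17,  x(3) = 4,  x(4) = 12,  x(5) = 10,  x(6) = 10,  x(7) = 8,  x(8) = 0,  x(9) = 8,  x(10) = 11,  x(11) = 10,  x(12) = 9,  x(13) = 4,  x(14) = 4,  x(15) = 20,  x(16) = 0,  x(17) = 20.
The sequence repeats with period 16.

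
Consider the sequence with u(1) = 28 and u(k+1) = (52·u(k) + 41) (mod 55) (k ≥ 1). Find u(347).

u(1) = 28, u(2) = 12, u(3) = 5, u(4) = 26, u(5) = 18, u(6) = 42, u(7) = 25, u(8) = 21, u(9) = 33, u(10) = 52, u(11) = 50, u(12) = 1, u(13) = 38, u(14) = 37, u(15) = 40, u(16) = 31, u(17) = 3, u(18) = 32, u(19) = 0, u(20) = 41, u(21) = 28.
The sequence repeats with period 20.
So u(347) = u(1 + ((347-1) mod 20)) = u(7) = 25.

25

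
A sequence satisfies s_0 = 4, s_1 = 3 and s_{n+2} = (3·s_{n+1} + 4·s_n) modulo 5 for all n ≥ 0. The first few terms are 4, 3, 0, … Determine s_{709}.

Computing terms: s_0 = 4,  s_1 = 3,  s_2 = 0,  s_3 = 2,  s_4 = 1,  s_5 = 1,  s_6 = 2,  s_7 = 0,  s_8 = 3,  s_9 = 4,  s_{10} = 4,  s_{11} = 3.
The sequence repeats with period 10.
So s_{709} = s_{0 + ((709-0) mod 10)} = s_9 = 4.

4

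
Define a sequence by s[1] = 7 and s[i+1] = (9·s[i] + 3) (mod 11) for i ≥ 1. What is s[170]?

Listing terms: s[1] = 7, s[2] = 0, s[3] = 3, s[4] = 8, s[5] = 9, s[6] = 7.
Since s[6] = s[1] = 7, the sequence is periodic with period 5.
So s[170] = s[1 + ((170-1) mod 5)] = s[5] = 9.

9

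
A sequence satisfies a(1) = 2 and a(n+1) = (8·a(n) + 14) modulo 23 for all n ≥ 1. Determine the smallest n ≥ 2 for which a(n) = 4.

7

We have a(1) = 2; a(2) = 7; a(3) = 1; a(4) = 22; a(5) = 6; a(6) = 16; a(7) = 4; a(8) = 0; a(9) = 14; a(10) = 11; a(11) = 10; a(12) = 2.
The sequence repeats with period 11.
The value 4 first appears (with n ≥ 2) at a(7).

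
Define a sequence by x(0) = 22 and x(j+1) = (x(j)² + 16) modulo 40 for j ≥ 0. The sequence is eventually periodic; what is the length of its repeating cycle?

3

Computing terms: x(0) = 22; x(1) = 20; x(2) = 16; x(3) = 32; x(4) = 0; x(5) = 16.
Since x(5) = x(2) = 16, the sequence is eventually periodic: after a pre-period of length 2 it cycles with period 3.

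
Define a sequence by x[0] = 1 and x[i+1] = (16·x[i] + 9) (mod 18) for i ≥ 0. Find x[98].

Listing terms: x[0] = 1; x[1] = 7; x[2] = 13; x[3] = 1.
Since x[3] = x[0] = 1, the sequence is periodic with period 3.
So x[98] = x[0 + ((98-0) mod 3)] = x[2] = 13.

13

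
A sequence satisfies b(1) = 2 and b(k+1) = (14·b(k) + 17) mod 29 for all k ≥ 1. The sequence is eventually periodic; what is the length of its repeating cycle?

28

We have b(1) = 2,  b(2) = 16,  b(3) = 9,  b(4) = 27,  b(5) = 18,  b(6) = 8,  b(7) = 13,  b(8) = 25,  b(9) = 19,  b(10) = 22,  b(11) = 6,  b(12) = 14,  b(13) = 10,  b(14) = 12,  b(15) = 11,  b(16) = 26,  b(17) = 4,  b(18) = 15,  b(19) = 24,  b(20) = 5,  b(21) = 0,  b(22) = 17,  b(23) = 23,  b(24) = 20,  b(25) = 7,  b(26) = 28,  b(27) = 3,  b(28) = 1,  b(29) = 2.
The sequence repeats with period 28.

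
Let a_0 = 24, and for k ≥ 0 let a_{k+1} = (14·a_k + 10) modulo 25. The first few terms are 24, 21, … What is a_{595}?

We have a_0 = 24,  a_1 = 21,  a_2 = 4,  a_3 = 16,  a_4 = 9,  a_5 = 11,  a_6 = 14,  a_7 = 6,  a_8 = 19,  a_9 = 1,  a_{10} = 24.
The sequence repeats with period 10.
(595 - 0) mod 10 = 5, so a_{595} = a_5 = 11.

11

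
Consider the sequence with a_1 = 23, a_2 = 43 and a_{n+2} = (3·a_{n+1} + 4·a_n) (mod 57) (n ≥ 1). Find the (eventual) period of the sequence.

18

a_1 = 23, a_2 = 43, a_3 = 50, a_4 = 37, a_5 = 26, a_6 = 55, a_7 = 41, a_8 = 1, a_9 = 53, a_{10} = 49, a_{11} = 17, a_{12} = 19, a_{13} = 11, a_{14} = 52, a_{15} = 29, a_{16} = 10, a_{17} = 32, a_{18} = 22, a_{19} = 23, a_{20} = 43.
Since (a_{19}, a_{20}) = (a_1, a_2) = (23, 43) (two consecutive terms determine the rest), the sequence is periodic with period 18.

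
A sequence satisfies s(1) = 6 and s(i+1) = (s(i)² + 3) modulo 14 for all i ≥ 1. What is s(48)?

5

Listing terms: s(1) = 6, s(2) = 11, s(3) = 12, s(4) = 7, s(5) = 10, s(6) = 5, s(7) = 0, s(8) = 3, s(9) = 12.
Since s(9) = s(3) = 12, the sequence is eventually periodic: after a pre-period of length 2 it cycles with period 6.
For i ≥ 3, s(i) depends only on (i - 3) mod 6. (48 - 3) mod 6 = 3, so s(48) = s(6) = 5.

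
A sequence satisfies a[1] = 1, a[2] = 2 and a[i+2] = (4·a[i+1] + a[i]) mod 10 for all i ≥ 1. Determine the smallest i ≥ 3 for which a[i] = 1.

We have a[1] = 1; a[2] = 2; a[3] = 9; a[4] = 8; a[5] = 1; a[6] = 2.
The sequence repeats with period 4.
The value 1 next appears (with i ≥ 3) at a[5].

5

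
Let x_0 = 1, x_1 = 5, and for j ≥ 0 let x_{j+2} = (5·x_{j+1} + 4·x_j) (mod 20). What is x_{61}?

Computing terms: x_0 = 1; x_1 = 5; x_2 = 9; x_3 = 5; x_4 = 1; x_5 = 5.
Since (x_4, x_5) = (x_0, x_1) = (1, 5) (two consecutive terms determine the rest), the sequence is periodic with period 4.
So x_{61} = x_{0 + ((61-0) mod 4)} = x_1 = 5.

5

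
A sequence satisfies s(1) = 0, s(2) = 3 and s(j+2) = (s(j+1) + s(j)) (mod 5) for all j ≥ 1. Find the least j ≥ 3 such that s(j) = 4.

Listing terms: s(1) = 0, s(2) = 3, s(3) = 3, s(4) = 1, s(5) = 4, s(6) = 0, s(7) = 4, s(8) = 4, s(9) = 3, s(10) = 2, s(11) = 0, s(12) = 2, s(13) = 2, s(14) = 4, s(15) = 1, s(16) = 0, s(17) = 1, s(18) = 1, s(19) = 2, s(20) = 3, s(21) = 0, s(22) = 3.
Since (s(21), s(22)) = (s(1), s(2)) = (0, 3) (two consecutive terms determine the rest), the sequence is periodic with period 20.
The value 4 first appears (with j ≥ 3) at s(5).

5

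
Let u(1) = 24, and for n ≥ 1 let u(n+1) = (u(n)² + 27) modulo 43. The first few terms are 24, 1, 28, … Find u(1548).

Listing terms: u(1) = 24, u(2) = 1, u(3) = 28, u(4) = 37, u(5) = 20, u(6) = 40, u(7) = 36, u(8) = 33, u(9) = 41, u(10) = 31, u(11) = 42, u(12) = 28.
Since u(12) = u(3) = 28, the sequence is eventually periodic: after a pre-period of length 2 it cycles with period 9.
For n ≥ 3, u(n) depends only on (n - 3) mod 9. (1548 - 3) mod 9 = 6, so u(1548) = u(9) = 41.

41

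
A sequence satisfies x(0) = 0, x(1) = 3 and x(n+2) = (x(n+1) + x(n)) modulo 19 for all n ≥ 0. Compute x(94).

9

We have x(0) = 0, x(1) = 3, x(2) = 3, x(3) = 6, x(4) = 9, x(5) = 15, x(6) = 5, x(7) = 1, x(8) = 6, x(9) = 7, x(10) = 13, x(11) = 1, x(12) = 14, x(13) = 15, x(14) = 10, x(15) = 6, x(16) = 16, x(17) = 3, x(18) = 0, x(19) = 3.
Since (x(18), x(19)) = (x(0), x(1)) = (0, 3) (two consecutive terms determine the rest), the sequence is periodic with period 18.
So x(94) = x(0 + ((94-0) mod 18)) = x(4) = 9.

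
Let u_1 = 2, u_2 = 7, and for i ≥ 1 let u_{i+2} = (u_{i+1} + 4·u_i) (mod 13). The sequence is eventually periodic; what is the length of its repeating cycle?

12

We have u_1 = 2,  u_2 = 7,  u_3 = 2,  u_4 = 4,  u_5 = 12,  u_6 = 2,  u_7 = 11,  u_8 = 6,  u_9 = 11,  u_{10} = 9,  u_{11} = 1,  u_{12} = 11,  u_{13} = 2,  u_{14} = 7.
The sequence repeats with period 12.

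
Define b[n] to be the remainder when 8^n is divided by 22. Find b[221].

Computing terms: b[1] = 8; b[2] = 20; b[3] = 6; b[4] = 4; b[5] = 10; b[6] = 14; b[7] = 2; b[8] = 16; b[9] = 18; b[10] = 12; b[11] = 8.
Since b[11] = b[1] = 8, the sequence is periodic with period 10.
(221 - 1) mod 10 = 0, so b[221] = b[1] = 8.

8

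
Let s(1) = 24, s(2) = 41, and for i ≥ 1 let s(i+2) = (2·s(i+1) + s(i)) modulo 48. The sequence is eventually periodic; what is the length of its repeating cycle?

Computing terms: s(1) = 24,  s(2) = 41,  s(3) = 10,  s(4) = 13,  s(5) = 36,  s(6) = 37,  s(7) = 14,  s(8) = 17,  s(9) = 0,  s(10) = 17,  s(11) = 34,  s(12) = 37,  s(13) = 12,  s(14) = 13,  s(15) = 38,  s(16) = 41,  s(17) = 24,  s(18) = 41.
Since (s(17), s(18)) = (s(1), s(2)) = (24, 41) (two consecutive terms determine the rest), the sequence is periodic with period 16.

16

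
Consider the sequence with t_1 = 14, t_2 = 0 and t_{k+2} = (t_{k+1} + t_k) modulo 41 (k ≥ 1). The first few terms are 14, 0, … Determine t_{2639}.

28

We have t_1 = 14, t_2 = 0, t_3 = 14, t_4 = 14, t_5 = 28, t_6 = 1, t_7 = 29, t_8 = 30, t_9 = 18, t_{10} = 7, t_{11} = 25, t_{12} = 32, t_{13} = 16, t_{14} = 7, t_{15} = 23, t_{16} = 30, t_{17} = 12, t_{18} = 1, t_{19} = 13, t_{20} = 14, t_{21} = 27, t_{22} = 0, t_{23} = 27, t_{24} = 27, t_{25} = 13, t_{26} = 40, t_{27} = 12, t_{28} = 11, t_{29} = 23, t_{30} = 34, t_{31} = 16, t_{32} = 9, t_{33} = 25, t_{34} = 34, t_{35} = 18, t_{36} = 11, t_{37} = 29, t_{38} = 40, t_{39} = 28, t_{40} = 27, t_{41} = 14, t_{42} = 0.
Since (t_{41}, t_{42}) = (t_1, t_2) = (14, 0) (two consecutive terms determine the rest), the sequence is periodic with period 40.
So t_{2639} = t_{1 + ((2639-1) mod 40)} = t_{39} = 28.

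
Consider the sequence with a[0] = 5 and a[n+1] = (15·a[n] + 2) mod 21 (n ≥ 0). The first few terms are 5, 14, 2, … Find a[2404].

We have a[0] = 5, a[1] = 14, a[2] = 2, a[3] = 11, a[4] = 20, a[5] = 8, a[6] = 17, a[7] = 5.
Since a[7] = a[0] = 5, the sequence is periodic with period 7.
(2404 - 0) mod 7 = 3, so a[2404] = a[3] = 11.

11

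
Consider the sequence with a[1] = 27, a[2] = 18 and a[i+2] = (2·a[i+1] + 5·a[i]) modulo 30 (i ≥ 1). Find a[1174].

18

a[1] = 27; a[2] = 18; a[3] = 21; a[4] = 12; a[5] = 9; a[6] = 18; a[7] = 21.
Since (a[6], a[7]) = (a[2], a[3]) = (18, 21) (two consecutive terms determine the rest), the sequence is eventually periodic: after a pre-period of length 1 it cycles with period 4.
For i ≥ 2, a[i] depends only on (i - 2) mod 4. (1174 - 2) mod 4 = 0, so a[1174] = a[2] = 18.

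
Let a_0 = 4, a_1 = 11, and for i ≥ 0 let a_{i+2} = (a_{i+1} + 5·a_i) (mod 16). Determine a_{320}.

We have a_0 = 4; a_1 = 11; a_2 = 15; a_3 = 6; a_4 = 1; a_5 = 15; a_6 = 4; a_7 = 15; a_8 = 3; a_9 = 14; a_{10} = 13; a_{11} = 3; a_{12} = 4; a_{13} = 3; a_{14} = 7; a_{15} = 6; a_{16} = 9; a_{17} = 7; a_{18} = 4; a_{19} = 7; a_{20} = 11; a_{21} = 14; a_{22} = 5; a_{23} = 11; a_{24} = 4; a_{25} = 11.
Since (a_{24}, a_{25}) = (a_0, a_1) = (4, 11) (two consecutive terms determine the rest), the sequence is periodic with period 24.
(320 - 0) mod 24 = 8, so a_{320} = a_8 = 3.

3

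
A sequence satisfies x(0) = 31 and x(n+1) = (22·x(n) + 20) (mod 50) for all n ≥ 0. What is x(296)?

Listing terms: x(0) = 31, x(1) = 2, x(2) = 14, x(3) = 28, x(4) = 36, x(5) = 12, x(6) = 34, x(7) = 18, x(8) = 16, x(9) = 22, x(10) = 4, x(11) = 8, x(12) = 46, x(13) = 32, x(14) = 24, x(15) = 48, x(16) = 26, x(17) = 42, x(18) = 44, x(19) = 38, x(20) = 6, x(21) = 2.
Since x(21) = x(1) = 2, the sequence is eventually periodic: after a pre-period of length 1 it cycles with period 20.
For n ≥ 1, x(n) depends only on (n - 1) mod 20. (296 - 1) mod 20 = 15, so x(296) = x(16) = 26.

26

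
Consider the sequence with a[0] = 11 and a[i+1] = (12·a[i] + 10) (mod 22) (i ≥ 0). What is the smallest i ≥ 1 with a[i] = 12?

10

Listing terms: a[0] = 11,  a[1] = 10,  a[2] = 20,  a[3] = 8,  a[4] = 18,  a[5] = 6,  a[6] = 16,  a[7] = 4,  a[8] = 14,  a[9] = 2,  a[10] = 12,  a[11] = 0,  a[12] = 10.
Since a[12] = a[1] = 10, the sequence is eventually periodic: after a pre-period of length 1 it cycles with period 11.
The value 12 first appears (with i ≥ 1) at a[10].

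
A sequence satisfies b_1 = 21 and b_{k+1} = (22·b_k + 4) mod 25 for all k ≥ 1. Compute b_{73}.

b_1 = 21; b_2 = 16; b_3 = 6; b_4 = 11; b_5 = 21.
Since b_5 = b_1 = 21, the sequence is periodic with period 4.
So b_{73} = b_{1 + ((73-1) mod 4)} = b_1 = 21.

21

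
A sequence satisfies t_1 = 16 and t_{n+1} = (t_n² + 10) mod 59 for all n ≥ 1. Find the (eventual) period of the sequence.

Listing terms: t_1 = 16; t_2 = 30; t_3 = 25; t_4 = 45; t_5 = 29; t_6 = 25.
Since t_6 = t_3 = 25, the sequence is eventually periodic: after a pre-period of length 2 it cycles with period 3.

3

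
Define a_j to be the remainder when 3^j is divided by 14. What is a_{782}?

9

a_0 = 1, a_1 = 3, a_2 = 9, a_3 = 13, a_4 = 11, a_5 = 5, a_6 = 1.
The sequence repeats with period 6.
So a_{782} = a_{0 + ((782-0) mod 6)} = a_2 = 9.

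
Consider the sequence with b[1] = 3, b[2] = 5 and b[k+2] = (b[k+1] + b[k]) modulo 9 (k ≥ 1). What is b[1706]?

b[1] = 3, b[2] = 5, b[3] = 8, b[4] = 4, b[5] = 3, b[6] = 7, b[7] = 1, b[8] = 8, b[9] = 0, b[10] = 8, b[11] = 8, b[12] = 7, b[13] = 6, b[14] = 4, b[15] = 1, b[16] = 5, b[17] = 6, b[18] = 2, b[19] = 8, b[20] = 1, b[21] = 0, b[22] = 1, b[23] = 1, b[24] = 2, b[25] = 3, b[26] = 5.
The sequence repeats with period 24.
So b[1706] = b[1 + ((1706-1) mod 24)] = b[2] = 5.

5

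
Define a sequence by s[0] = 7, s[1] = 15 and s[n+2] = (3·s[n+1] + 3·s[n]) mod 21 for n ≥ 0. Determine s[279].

We have s[0] = 7, s[1] = 15, s[2] = 3, s[3] = 12, s[4] = 3, s[5] = 3, s[6] = 18, s[7] = 0, s[8] = 12, s[9] = 15, s[10] = 18, s[11] = 15, s[12] = 15, s[13] = 6, s[14] = 0, s[15] = 18, s[16] = 12, s[17] = 6, s[18] = 12, s[19] = 12, s[20] = 9, s[21] = 0, s[22] = 6, s[23] = 18, s[24] = 9, s[25] = 18, s[26] = 18, s[27] = 3, s[28] = 0, s[29] = 9, s[30] = 6, s[31] = 3, s[32] = 6, s[33] = 6, s[34] = 15, s[35] = 0, s[36] = 3, s[37] = 9, s[38] = 15, s[39] = 9, s[40] = 9, s[41] = 12, s[42] = 0, s[43] = 15, s[44] = 3.
Since (s[43], s[44]) = (s[1], s[2]) = (15, 3) (two consecutive terms determine the rest), the sequence is eventually periodic: after a pre-period of length 1 it cycles with period 42.
For n ≥ 1, s[n] depends only on (n - 1) mod 42. (279 - 1) mod 42 = 26, so s[279] = s[27] = 3.

3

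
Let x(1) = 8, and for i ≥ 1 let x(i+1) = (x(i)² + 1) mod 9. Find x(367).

8

x(1) = 8,  x(2) = 2,  x(3) = 5,  x(4) = 8.
The sequence repeats with period 3.
(367 - 1) mod 3 = 0, so x(367) = x(1) = 8.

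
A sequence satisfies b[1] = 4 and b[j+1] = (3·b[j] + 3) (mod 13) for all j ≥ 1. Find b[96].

9

We have b[1] = 4; b[2] = 2; b[3] = 9; b[4] = 4.
Since b[4] = b[1] = 4, the sequence is periodic with period 3.
(96 - 1) mod 3 = 2, so b[96] = b[3] = 9.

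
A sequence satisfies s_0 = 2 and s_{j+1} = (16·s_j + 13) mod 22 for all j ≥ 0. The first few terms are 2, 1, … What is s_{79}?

11

Computing terms: s_0 = 2; s_1 = 1; s_2 = 7; s_3 = 15; s_4 = 11; s_5 = 13; s_6 = 1.
Since s_6 = s_1 = 1, the sequence is eventually periodic: after a pre-period of length 1 it cycles with period 5.
For j ≥ 1, s_j depends only on (j - 1) mod 5. (79 - 1) mod 5 = 3, so s_{79} = s_4 = 11.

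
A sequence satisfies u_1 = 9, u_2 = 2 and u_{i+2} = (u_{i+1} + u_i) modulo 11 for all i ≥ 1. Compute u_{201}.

We have u_1 = 9; u_2 = 2; u_3 = 0; u_4 = 2; u_5 = 2; u_6 = 4; u_7 = 6; u_8 = 10; u_9 = 5; u_{10} = 4; u_{11} = 9; u_{12} = 2.
Since (u_{11}, u_{12}) = (u_1, u_2) = (9, 2) (two consecutive terms determine the rest), the sequence is periodic with period 10.
So u_{201} = u_{1 + ((201-1) mod 10)} = u_1 = 9.

9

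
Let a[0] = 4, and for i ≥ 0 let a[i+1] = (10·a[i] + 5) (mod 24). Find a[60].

19

a[0] = 4,  a[1] = 21,  a[2] = 23,  a[3] = 19,  a[4] = 3,  a[5] = 11,  a[6] = 19.
Since a[6] = a[3] = 19, the sequence is eventually periodic: after a pre-period of length 3 it cycles with period 3.
For i ≥ 3, a[i] depends only on (i - 3) mod 3. (60 - 3) mod 3 = 0, so a[60] = a[3] = 19.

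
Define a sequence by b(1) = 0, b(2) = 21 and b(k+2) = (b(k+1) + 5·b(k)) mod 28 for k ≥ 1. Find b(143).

Listing terms: b(1) = 0,  b(2) = 21,  b(3) = 21,  b(4) = 14,  b(5) = 7,  b(6) = 21,  b(7) = 0,  b(8) = 21.
The sequence repeats with period 6.
(143 - 1) mod 6 = 4, so b(143) = b(5) = 7.

7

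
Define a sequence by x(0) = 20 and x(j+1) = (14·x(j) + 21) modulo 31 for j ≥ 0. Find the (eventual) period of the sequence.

Computing terms: x(0) = 20; x(1) = 22; x(2) = 19; x(3) = 8; x(4) = 9; x(5) = 23; x(6) = 2; x(7) = 18; x(8) = 25; x(9) = 30; x(10) = 7; x(11) = 26; x(12) = 13; x(13) = 17; x(14) = 11; x(15) = 20.
The sequence repeats with period 15.

15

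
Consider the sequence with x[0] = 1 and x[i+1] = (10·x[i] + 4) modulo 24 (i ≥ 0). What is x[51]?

4

We have x[0] = 1,  x[1] = 14,  x[2] = 0,  x[3] = 4,  x[4] = 20,  x[5] = 12,  x[6] = 4.
Since x[6] = x[3] = 4, the sequence is eventually periodic: after a pre-period of length 3 it cycles with period 3.
For i ≥ 3, x[i] depends only on (i - 3) mod 3. (51 - 3) mod 3 = 0, so x[51] = x[3] = 4.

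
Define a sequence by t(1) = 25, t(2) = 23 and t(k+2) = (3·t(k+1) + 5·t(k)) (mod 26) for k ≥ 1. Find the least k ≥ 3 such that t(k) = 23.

10

Computing terms: t(1) = 25; t(2) = 23; t(3) = 12; t(4) = 21; t(5) = 19; t(6) = 6; t(7) = 9; t(8) = 5; t(9) = 8; t(10) = 23; t(11) = 5; t(12) = 0; t(13) = 25; t(14) = 23.
The sequence repeats with period 12.
The value 23 first appears (with k ≥ 3) at t(10).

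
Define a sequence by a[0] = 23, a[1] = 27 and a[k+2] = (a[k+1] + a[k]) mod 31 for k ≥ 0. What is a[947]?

7

Computing terms: a[0] = 23; a[1] = 27; a[2] = 19; a[3] = 15; a[4] = 3; a[5] = 18; a[6] = 21; a[7] = 8; a[8] = 29; a[9] = 6; a[10] = 4; a[11] = 10; a[12] = 14; a[13] = 24; a[14] = 7; a[15] = 0; a[16] = 7; a[17] = 7; a[18] = 14; a[19] = 21; a[20] = 4; a[21] = 25; a[22] = 29; a[23] = 23; a[24] = 21; a[25] = 13; a[26] = 3; a[27] = 16; a[28] = 19; a[29] = 4; a[30] = 23; a[31] = 27.
Since (a[30], a[31]) = (a[0], a[1]) = (23, 27) (two consecutive terms determine the rest), the sequence is periodic with period 30.
So a[947] = a[0 + ((947-0) mod 30)] = a[17] = 7.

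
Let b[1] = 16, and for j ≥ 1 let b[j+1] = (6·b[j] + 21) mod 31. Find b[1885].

b[1] = 16, b[2] = 24, b[3] = 10, b[4] = 19, b[5] = 11, b[6] = 25, b[7] = 16.
The sequence repeats with period 6.
(1885 - 1) mod 6 = 0, so b[1885] = b[1] = 16.

16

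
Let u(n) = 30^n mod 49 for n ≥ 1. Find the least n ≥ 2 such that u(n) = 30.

4

We have u(1) = 30, u(2) = 18, u(3) = 1, u(4) = 30.
Since u(4) = u(1) = 30, the sequence is periodic with period 3.
The value 30 next appears (with n ≥ 2) at u(4).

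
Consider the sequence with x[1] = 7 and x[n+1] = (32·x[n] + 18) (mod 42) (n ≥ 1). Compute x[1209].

34

x[1] = 7, x[2] = 32, x[3] = 34, x[4] = 14, x[5] = 4, x[6] = 20, x[7] = 28, x[8] = 32.
Since x[8] = x[2] = 32, the sequence is eventually periodic: after a pre-period of length 1 it cycles with period 6.
For n ≥ 2, x[n] depends only on (n - 2) mod 6. (1209 - 2) mod 6 = 1, so x[1209] = x[3] = 34.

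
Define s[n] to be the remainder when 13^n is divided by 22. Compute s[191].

Listing terms: s[0] = 1, s[1] = 13, s[2] = 15, s[3] = 19, s[4] = 5, s[5] = 21, s[6] = 9, s[7] = 7, s[8] = 3, s[9] = 17, s[10] = 1.
Since s[10] = s[0] = 1, the sequence is periodic with period 10.
(191 - 0) mod 10 = 1, so s[191] = s[1] = 13.

13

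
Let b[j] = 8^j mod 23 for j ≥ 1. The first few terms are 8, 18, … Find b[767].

4

Computing terms: b[1] = 8,  b[2] = 18,  b[3] = 6,  b[4] = 2,  b[5] = 16,  b[6] = 13,  b[7] = 12,  b[8] = 4,  b[9] = 9,  b[10] = 3,  b[11] = 1,  b[12] = 8.
Since b[12] = b[1] = 8, the sequence is periodic with period 11.
So b[767] = b[1 + ((767-1) mod 11)] = b[8] = 4.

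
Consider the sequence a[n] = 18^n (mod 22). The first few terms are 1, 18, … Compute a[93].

2

a[0] = 1,  a[1] = 18,  a[2] = 16,  a[3] = 2,  a[4] = 14,  a[5] = 10,  a[6] = 4,  a[7] = 6,  a[8] = 20,  a[9] = 8,  a[10] = 12,  a[11] = 18.
Since a[11] = a[1] = 18, the sequence is eventually periodic: after a pre-period of length 1 it cycles with period 10.
For n ≥ 1, a[n] depends only on (n - 1) mod 10. (93 - 1) mod 10 = 2, so a[93] = a[3] = 2.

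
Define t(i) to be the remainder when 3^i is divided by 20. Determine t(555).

7

We have t(0) = 1, t(1) = 3, t(2) = 9, t(3) = 7, t(4) = 1.
The sequence repeats with period 4.
So t(555) = t(0 + ((555-0) mod 4)) = t(3) = 7.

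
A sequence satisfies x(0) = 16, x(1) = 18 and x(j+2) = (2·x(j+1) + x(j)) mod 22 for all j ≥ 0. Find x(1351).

x(0) = 16; x(1) = 18; x(2) = 8; x(3) = 12; x(4) = 10; x(5) = 10; x(6) = 8; x(7) = 4; x(8) = 16; x(9) = 14; x(10) = 0; x(11) = 14; x(12) = 6; x(13) = 4; x(14) = 14; x(15) = 10; x(16) = 12; x(17) = 12; x(18) = 14; x(19) = 18; x(20) = 6; x(21) = 8; x(22) = 0; x(23) = 8; x(24) = 16; x(25) = 18.
Since (x(24), x(25)) = (x(0), x(1)) = (16, 18) (two consecutive terms determine the rest), the sequence is periodic with period 24.
So x(1351) = x(0 + ((1351-0) mod 24)) = x(7) = 4.

4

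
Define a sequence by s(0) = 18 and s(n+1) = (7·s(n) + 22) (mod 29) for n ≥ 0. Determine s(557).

21

Computing terms: s(0) = 18,  s(1) = 3,  s(2) = 14,  s(3) = 4,  s(4) = 21,  s(5) = 24,  s(6) = 16,  s(7) = 18.
The sequence repeats with period 7.
(557 - 0) mod 7 = 4, so s(557) = s(4) = 21.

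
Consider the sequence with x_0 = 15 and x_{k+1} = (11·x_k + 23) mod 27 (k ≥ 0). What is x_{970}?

x_0 = 15; x_1 = 26; x_2 = 12; x_3 = 20; x_4 = 0; x_5 = 23; x_6 = 6; x_7 = 8; x_8 = 3; x_9 = 2; x_{10} = 18; x_{11} = 5; x_{12} = 24; x_{13} = 17; x_{14} = 21; x_{15} = 11; x_{16} = 9; x_{17} = 14; x_{18} = 15.
The sequence repeats with period 18.
So x_{970} = x_{0 + ((970-0) mod 18)} = x_{16} = 9.

9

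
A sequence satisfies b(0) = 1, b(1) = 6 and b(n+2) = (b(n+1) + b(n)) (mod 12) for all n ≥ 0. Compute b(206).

11

Listing terms: b(0) = 1,  b(1) = 6,  b(2) = 7,  b(3) = 1,  b(4) = 8,  b(5) = 9,  b(6) = 5,  b(7) = 2,  b(8) = 7,  b(9) = 9,  b(10) = 4,  b(11) = 1,  b(12) = 5,  b(13) = 6,  b(14) = 11,  b(15) = 5,  b(16) = 4,  b(17) = 9,  b(18) = 1,  b(19) = 10,  b(20) = 11,  b(21) = 9,  b(22) = 8,  b(23) = 5,  b(24) = 1,  b(25) = 6.
The sequence repeats with period 24.
So b(206) = b(0 + ((206-0) mod 24)) = b(14) = 11.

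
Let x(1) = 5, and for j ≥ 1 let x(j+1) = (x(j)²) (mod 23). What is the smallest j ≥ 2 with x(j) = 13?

9

Computing terms: x(1) = 5, x(2) = 2, x(3) = 4, x(4) = 16, x(5) = 3, x(6) = 9, x(7) = 12, x(8) = 6, x(9) = 13, x(10) = 8, x(11) = 18, x(12) = 2.
Since x(12) = x(2) = 2, the sequence is eventually periodic: after a pre-period of length 1 it cycles with period 10.
The value 13 first appears (with j ≥ 2) at x(9).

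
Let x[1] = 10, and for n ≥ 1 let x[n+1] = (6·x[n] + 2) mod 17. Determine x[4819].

x[1] = 10, x[2] = 11, x[3] = 0, x[4] = 2, x[5] = 14, x[6] = 1, x[7] = 8, x[8] = 16, x[9] = 13, x[10] = 12, x[11] = 6, x[12] = 4, x[13] = 9, x[14] = 5, x[15] = 15, x[16] = 7, x[17] = 10.
The sequence repeats with period 16.
So x[4819] = x[1 + ((4819-1) mod 16)] = x[3] = 0.

0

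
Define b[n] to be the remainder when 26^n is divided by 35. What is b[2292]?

b[0] = 1; b[1] = 26; b[2] = 11; b[3] = 6; b[4] = 16; b[5] = 31; b[6] = 1.
The sequence repeats with period 6.
(2292 - 0) mod 6 = 0, so b[2292] = b[0] = 1.

1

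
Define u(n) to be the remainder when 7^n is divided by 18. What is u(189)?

1

We have u(1) = 7,  u(2) = 13,  u(3) = 1,  u(4) = 7.
Since u(4) = u(1) = 7, the sequence is periodic with period 3.
So u(189) = u(1 + ((189-1) mod 3)) = u(3) = 1.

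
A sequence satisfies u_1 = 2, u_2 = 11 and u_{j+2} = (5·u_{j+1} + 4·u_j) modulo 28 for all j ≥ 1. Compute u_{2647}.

Listing terms: u_1 = 2, u_2 = 11, u_3 = 7, u_4 = 23, u_5 = 3, u_6 = 23, u_7 = 15, u_8 = 27, u_9 = 27, u_{10} = 19, u_{11} = 7, u_{12} = 27, u_{13} = 23, u_{14} = 27, u_{15} = 3, u_{16} = 11, u_{17} = 11, u_{18} = 15, u_{19} = 7, u_{20} = 11, u_{21} = 27, u_{22} = 11, u_{23} = 23, u_{24} = 19, u_{25} = 19, u_{26} = 3, u_{27} = 7, u_{28} = 19, u_{29} = 11, u_{30} = 19, u_{31} = 27, u_{32} = 15, u_{33} = 15, u_{34} = 23, u_{35} = 7, u_{36} = 15, u_{37} = 19, u_{38} = 15, u_{39} = 11, u_{40} = 3, u_{41} = 3, u_{42} = 27, u_{43} = 7, u_{44} = 3, u_{45} = 15, u_{46} = 3, u_{47} = 19, u_{48} = 23, u_{49} = 23, u_{50} = 11, u_{51} = 7.
Since (u_{50}, u_{51}) = (u_2, u_3) = (11, 7) (two consecutive terms determine the rest), the sequence is eventually periodic: after a pre-period of length 1 it cycles with period 48.
For j ≥ 2, u_j depends only on (j - 2) mod 48. (2647 - 2) mod 48 = 5, so u_{2647} = u_7 = 15.

15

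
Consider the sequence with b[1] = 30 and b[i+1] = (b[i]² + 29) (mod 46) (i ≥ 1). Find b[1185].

Listing terms: b[1] = 30,  b[2] = 9,  b[3] = 18,  b[4] = 31,  b[5] = 24,  b[6] = 7,  b[7] = 32,  b[8] = 41,  b[9] = 8,  b[10] = 1,  b[11] = 30.
The sequence repeats with period 10.
(1185 - 1) mod 10 = 4, so b[1185] = b[5] = 24.

24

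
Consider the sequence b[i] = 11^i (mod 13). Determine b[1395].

Listing terms: b[0] = 1, b[1] = 11, b[2] = 4, b[3] = 5, b[4] = 3, b[5] = 7, b[6] = 12, b[7] = 2, b[8] = 9, b[9] = 8, b[10] = 10, b[11] = 6, b[12] = 1.
The sequence repeats with period 12.
(1395 - 0) mod 12 = 3, so b[1395] = b[3] = 5.

5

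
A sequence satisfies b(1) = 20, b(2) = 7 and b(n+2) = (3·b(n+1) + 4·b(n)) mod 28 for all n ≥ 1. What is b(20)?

We have b(1) = 20,  b(2) = 7,  b(3) = 17,  b(4) = 23,  b(5) = 25,  b(6) = 27,  b(7) = 13,  b(8) = 7,  b(9) = 17.
Since (b(8), b(9)) = (b(2), b(3)) = (7, 17) (two consecutive terms determine the rest), the sequence is eventually periodic: after a pre-period of length 1 it cycles with period 6.
For n ≥ 2, b(n) depends only on (n - 2) mod 6. (20 - 2) mod 6 = 0, so b(20) = b(2) = 7.

7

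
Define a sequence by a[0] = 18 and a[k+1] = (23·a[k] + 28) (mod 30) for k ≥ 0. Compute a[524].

18

Computing terms: a[0] = 18,  a[1] = 22,  a[2] = 24,  a[3] = 10,  a[4] = 18.
Since a[4] = a[0] = 18, the sequence is periodic with period 4.
So a[524] = a[0 + ((524-0) mod 4)] = a[0] = 18.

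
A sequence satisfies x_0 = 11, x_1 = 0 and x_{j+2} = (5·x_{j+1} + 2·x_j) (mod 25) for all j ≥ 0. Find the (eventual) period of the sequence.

x_0 = 11,  x_1 = 0,  x_2 = 22,  x_3 = 10,  x_4 = 19,  x_5 = 15,  x_6 = 13,  x_7 = 20,  x_8 = 1,  x_9 = 20,  x_{10} = 2,  x_{11} = 0,  x_{12} = 4,  x_{13} = 20,  x_{14} = 8,  x_{15} = 5,  x_{16} = 16,  x_{17} = 15,  x_{18} = 7,  x_{19} = 15,  x_{20} = 14,  x_{21} = 0,  x_{22} = 3,  x_{23} = 15,  x_{24} = 6,  x_{25} = 10,  x_{26} = 12,  x_{27} = 5,  x_{28} = 24,  x_{29} = 5,  x_{30} = 23,  x_{31} = 0,  x_{32} = 21,  x_{33} = 5,  x_{34} = 17,  x_{35} = 20,  x_{36} = 9,  x_{37} = 10,  x_{38} = 18,  x_{39} = 10,  x_{40} = 11,  x_{41} = 0.
The sequence repeats with period 40.

40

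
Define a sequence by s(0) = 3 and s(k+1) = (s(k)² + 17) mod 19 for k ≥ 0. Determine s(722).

We have s(0) = 3, s(1) = 7, s(2) = 9, s(3) = 3.
The sequence repeats with period 3.
So s(722) = s(0 + ((722-0) mod 3)) = s(2) = 9.

9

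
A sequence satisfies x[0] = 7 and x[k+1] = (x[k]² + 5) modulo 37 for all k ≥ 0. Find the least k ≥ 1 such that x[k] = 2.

We have x[0] = 7,  x[1] = 17,  x[2] = 35,  x[3] = 9,  x[4] = 12,  x[5] = 1,  x[6] = 6,  x[7] = 4,  x[8] = 21,  x[9] = 2,  x[10] = 9.
Since x[10] = x[3] = 9, the sequence is eventually periodic: after a pre-period of length 3 it cycles with period 7.
The value 2 first appears (with k ≥ 1) at x[9].

9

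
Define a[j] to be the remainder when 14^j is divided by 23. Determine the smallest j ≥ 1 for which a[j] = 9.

a[0] = 1,  a[1] = 14,  a[2] = 12,  a[3] = 7,  a[4] = 6,  a[5] = 15,  a[6] = 3,  a[7] = 19,  a[8] = 13,  a[9] = 21,  a[10] = 18,  a[11] = 22,  a[12] = 9,  a[13] = 11,  a[14] = 16,  a[15] = 17,  a[16] = 8,  a[17] = 20,  a[18] = 4,  a[19] = 10,  a[20] = 2,  a[21] = 5,  a[22] = 1.
Since a[22] = a[0] = 1, the sequence is periodic with period 22.
The value 9 first appears (with j ≥ 1) at a[12].

12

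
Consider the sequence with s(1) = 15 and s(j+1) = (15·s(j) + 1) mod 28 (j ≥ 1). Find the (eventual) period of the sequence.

14

We have s(1) = 15,  s(2) = 2,  s(3) = 3,  s(4) = 18,  s(5) = 19,  s(6) = 6,  s(7) = 7,  s(8) = 22,  s(9) = 23,  s(10) = 10,  s(11) = 11,  s(12) = 26,  s(13) = 27,  s(14) = 14,  s(15) = 15.
The sequence repeats with period 14.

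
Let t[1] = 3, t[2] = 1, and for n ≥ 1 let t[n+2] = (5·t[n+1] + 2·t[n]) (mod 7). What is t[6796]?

6

Listing terms: t[1] = 3, t[2] = 1, t[3] = 4, t[4] = 1, t[5] = 6, t[6] = 4, t[7] = 4, t[8] = 0, t[9] = 1, t[10] = 5, t[11] = 6, t[12] = 5, t[13] = 2, t[14] = 6, t[15] = 6, t[16] = 0, t[17] = 5, t[18] = 4, t[19] = 2, t[20] = 4, t[21] = 3, t[22] = 2, t[23] = 2, t[24] = 0, t[25] = 4, t[26] = 6, t[27] = 3, t[28] = 6, t[29] = 1, t[30] = 3, t[31] = 3, t[32] = 0, t[33] = 6, t[34] = 2, t[35] = 1, t[36] = 2, t[37] = 5, t[38] = 1, t[39] = 1, t[40] = 0, t[41] = 2, t[42] = 3, t[43] = 5, t[44] = 3, t[45] = 4, t[46] = 5, t[47] = 5, t[48] = 0, t[49] = 3, t[50] = 1.
Since (t[49], t[50]) = (t[1], t[2]) = (3, 1) (two consecutive terms determine the rest), the sequence is periodic with period 48.
So t[6796] = t[1 + ((6796-1) mod 48)] = t[28] = 6.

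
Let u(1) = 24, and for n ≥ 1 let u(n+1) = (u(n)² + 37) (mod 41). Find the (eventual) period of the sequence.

We have u(1) = 24; u(2) = 39; u(3) = 0; u(4) = 37; u(5) = 12; u(6) = 17; u(7) = 39.
Since u(7) = u(2) = 39, the sequence is eventually periodic: after a pre-period of length 1 it cycles with period 5.

5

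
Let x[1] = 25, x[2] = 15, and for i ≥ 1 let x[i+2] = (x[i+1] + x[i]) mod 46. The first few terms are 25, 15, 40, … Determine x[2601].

We have x[1] = 25,  x[2] = 15,  x[3] = 40,  x[4] = 9,  x[5] = 3,  x[6] = 12,  x[7] = 15,  x[8] = 27,  x[9] = 42,  x[10] = 23,  x[11] = 19,  x[12] = 42,  x[13] = 15,  x[14] = 11,  x[15] = 26,  x[16] = 37,  x[17] = 17,  x[18] = 8,  x[19] = 25,  x[20] = 33,  x[21] = 12,  x[22] = 45,  x[23] = 11,  x[24] = 10,  x[25] = 21,  x[26] = 31,  x[27] = 6,  x[28] = 37,  x[29] = 43,  x[30] = 34,  x[31] = 31,  x[32] = 19,  x[33] = 4,  x[34] = 23,  x[35] = 27,  x[36] = 4,  x[37] = 31,  x[38] = 35,  x[39] = 20,  x[40] = 9,  x[41] = 29,  x[42] = 38,  x[43] = 21,  x[44] = 13,  x[45] = 34,  x[46] = 1,  x[47] = 35,  x[48] = 36,  x[49] = 25,  x[50] = 15.
The sequence repeats with period 48.
So x[2601] = x[1 + ((2601-1) mod 48)] = x[9] = 42.

42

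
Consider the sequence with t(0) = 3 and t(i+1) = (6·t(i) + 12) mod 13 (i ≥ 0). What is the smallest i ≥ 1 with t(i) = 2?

Computing terms: t(0) = 3, t(1) = 4, t(2) = 10, t(3) = 7, t(4) = 2, t(5) = 11, t(6) = 0, t(7) = 12, t(8) = 6, t(9) = 9, t(10) = 1, t(11) = 5, t(12) = 3.
The sequence repeats with period 12.
The value 2 first appears (with i ≥ 1) at t(4).

4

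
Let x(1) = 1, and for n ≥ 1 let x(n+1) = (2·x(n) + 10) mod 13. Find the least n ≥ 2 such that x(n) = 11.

9

We have x(1) = 1,  x(2) = 12,  x(3) = 8,  x(4) = 0,  x(5) = 10,  x(6) = 4,  x(7) = 5,  x(8) = 7,  x(9) = 11,  x(10) = 6,  x(11) = 9,  x(12) = 2,  x(13) = 1.
Since x(13) = x(1) = 1, the sequence is periodic with period 12.
The value 11 first appears (with n ≥ 2) at x(9).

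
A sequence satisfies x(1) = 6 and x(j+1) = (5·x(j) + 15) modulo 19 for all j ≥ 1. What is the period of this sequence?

9

Computing terms: x(1) = 6, x(2) = 7, x(3) = 12, x(4) = 18, x(5) = 10, x(6) = 8, x(7) = 17, x(8) = 5, x(9) = 2, x(10) = 6.
Since x(10) = x(1) = 6, the sequence is periodic with period 9.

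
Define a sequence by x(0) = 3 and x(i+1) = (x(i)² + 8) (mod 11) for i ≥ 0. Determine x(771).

Computing terms: x(0) = 3; x(1) = 6; x(2) = 0; x(3) = 8; x(4) = 6.
Since x(4) = x(1) = 6, the sequence is eventually periodic: after a pre-period of length 1 it cycles with period 3.
For i ≥ 1, x(i) depends only on (i - 1) mod 3. (771 - 1) mod 3 = 2, so x(771) = x(3) = 8.

8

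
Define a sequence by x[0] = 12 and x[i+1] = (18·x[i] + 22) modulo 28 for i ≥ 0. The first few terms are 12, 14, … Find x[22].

Listing terms: x[0] = 12, x[1] = 14, x[2] = 22, x[3] = 26, x[4] = 14.
Since x[4] = x[1] = 14, the sequence is eventually periodic: after a pre-period of length 1 it cycles with period 3.
For i ≥ 1, x[i] depends only on (i - 1) mod 3. (22 - 1) mod 3 = 0, so x[22] = x[1] = 14.

14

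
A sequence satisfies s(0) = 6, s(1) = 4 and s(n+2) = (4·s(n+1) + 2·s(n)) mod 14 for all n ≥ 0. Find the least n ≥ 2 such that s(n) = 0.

2

s(0) = 6,  s(1) = 4,  s(2) = 0,  s(3) = 8,  s(4) = 4,  s(5) = 4,  s(6) = 10,  s(7) = 6,  s(8) = 2,  s(9) = 6,  s(10) = 0,  s(11) = 12,  s(12) = 6,  s(13) = 6,  s(14) = 8,  s(15) = 2,  s(16) = 10,  s(17) = 2,  s(18) = 0,  s(19) = 4,  s(20) = 2,  s(21) = 2,  s(22) = 12,  s(23) = 10,  s(24) = 8,  s(25) = 10,  s(26) = 0,  s(27) = 6,  s(28) = 10,  s(29) = 10,  s(30) = 4,  s(31) = 8,  s(32) = 12,  s(33) = 8,  s(34) = 0,  s(35) = 2,  s(36) = 8,  s(37) = 8,  s(38) = 6,  s(39) = 12,  s(40) = 4,  s(41) = 12,  s(42) = 0,  s(43) = 10,  s(44) = 12,  s(45) = 12,  s(46) = 2,  s(47) = 4,  s(48) = 6,  s(49) = 4.
Since (s(48), s(49)) = (s(0), s(1)) = (6, 4) (two consecutive terms determine the rest), the sequence is periodic with period 48.
The value 0 first appears (with n ≥ 2) at s(2).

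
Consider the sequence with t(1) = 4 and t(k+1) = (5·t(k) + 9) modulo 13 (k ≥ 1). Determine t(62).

t(1) = 4,  t(2) = 3,  t(3) = 11,  t(4) = 12,  t(5) = 4.
The sequence repeats with period 4.
So t(62) = t(1 + ((62-1) mod 4)) = t(2) = 3.

3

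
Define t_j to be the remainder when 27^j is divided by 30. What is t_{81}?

t_1 = 27,  t_2 = 9,  t_3 = 3,  t_4 = 21,  t_5 = 27.
Since t_5 = t_1 = 27, the sequence is periodic with period 4.
So t_{81} = t_{1 + ((81-1) mod 4)} = t_1 = 27.

27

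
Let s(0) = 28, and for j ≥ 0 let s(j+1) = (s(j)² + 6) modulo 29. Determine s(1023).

We have s(0) = 28, s(1) = 7, s(2) = 26, s(3) = 15, s(4) = 28.
The sequence repeats with period 4.
(1023 - 0) mod 4 = 3, so s(1023) = s(3) = 15.

15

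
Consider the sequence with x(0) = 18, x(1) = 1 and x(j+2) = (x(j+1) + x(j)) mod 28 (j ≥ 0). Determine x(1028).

Computing terms: x(0) = 18; x(1) = 1; x(2) = 19; x(3) = 20; x(4) = 11; x(5) = 3; x(6) = 14; x(7) = 17; x(8) = 3; x(9) = 20; x(10) = 23; x(11) = 15; x(12) = 10; x(13) = 25; x(14) = 7; x(15) = 4; x(16) = 11; x(17) = 15; x(18) = 26; x(19) = 13; x(20) = 11; x(21) = 24; x(22) = 7; x(23) = 3; x(24) = 10; x(25) = 13; x(26) = 23; x(27) = 8; x(28) = 3; x(29) = 11; x(30) = 14; x(31) = 25; x(32) = 11; x(33) = 8; x(34) = 19; x(35) = 27; x(36) = 18; x(37) = 17; x(38) = 7; x(39) = 24; x(40) = 3; x(41) = 27; x(42) = 2; x(43) = 1; x(44) = 3; x(45) = 4; x(46) = 7; x(47) = 11; x(48) = 18; x(49) = 1.
The sequence repeats with period 48.
So x(1028) = x(0 + ((1028-0) mod 48)) = x(20) = 11.

11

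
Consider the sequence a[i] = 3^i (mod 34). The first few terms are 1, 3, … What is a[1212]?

a[0] = 1,  a[1] = 3,  a[2] = 9,  a[3] = 27,  a[4] = 13,  a[5] = 5,  a[6] = 15,  a[7] = 11,  a[8] = 33,  a[9] = 31,  a[10] = 25,  a[11] = 7,  a[12] = 21,  a[13] = 29,  a[14] = 19,  a[15] = 23,  a[16] = 1.
Since a[16] = a[0] = 1, the sequence is periodic with period 16.
(1212 - 0) mod 16 = 12, so a[1212] = a[12] = 21.

21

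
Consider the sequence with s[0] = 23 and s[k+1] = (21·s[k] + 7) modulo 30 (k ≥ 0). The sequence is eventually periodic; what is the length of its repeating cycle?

s[0] = 23,  s[1] = 10,  s[2] = 7,  s[3] = 4,  s[4] = 1,  s[5] = 28,  s[6] = 25,  s[7] = 22,  s[8] = 19,  s[9] = 16,  s[10] = 13,  s[11] = 10.
Since s[11] = s[1] = 10, the sequence is eventually periodic: after a pre-period of length 1 it cycles with period 10.

10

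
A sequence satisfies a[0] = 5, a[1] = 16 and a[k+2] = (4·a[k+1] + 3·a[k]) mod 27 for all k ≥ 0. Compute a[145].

Computing terms: a[0] = 5, a[1] = 16, a[2] = 25, a[3] = 13, a[4] = 19, a[5] = 7, a[6] = 4, a[7] = 10, a[8] = 25, a[9] = 22, a[10] = 1, a[11] = 16, a[12] = 13, a[13] = 19.
Since (a[12], a[13]) = (a[3], a[4]) = (13, 19) (two consecutive terms determine the rest), the sequence is eventually periodic: after a pre-period of length 3 it cycles with period 9.
For k ≥ 3, a[k] depends only on (k - 3) mod 9. (145 - 3) mod 9 = 7, so a[145] = a[10] = 1.

1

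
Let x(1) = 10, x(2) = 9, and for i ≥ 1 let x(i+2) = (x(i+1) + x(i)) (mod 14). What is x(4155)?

9

Listing terms: x(1) = 10,  x(2) = 9,  x(3) = 5,  x(4) = 0,  x(5) = 5,  x(6) = 5,  x(7) = 10,  x(8) = 1,  x(9) = 11,  x(10) = 12,  x(11) = 9,  x(12) = 7,  x(13) = 2,  x(14) = 9,  x(15) = 11,  x(16) = 6,  x(17) = 3,  x(18) = 9,  x(19) = 12,  x(20) = 7,  x(21) = 5,  x(22) = 12,  x(23) = 3,  x(24) = 1,  x(25) = 4,  x(26) = 5,  x(27) = 9,  x(28) = 0,  x(29) = 9,  x(30) = 9,  x(31) = 4,  x(32) = 13,  x(33) = 3,  x(34) = 2,  x(35) = 5,  x(36) = 7,  x(37) = 12,  x(38) = 5,  x(39) = 3,  x(40) = 8,  x(41) = 11,  x(42) = 5,  x(43) = 2,  x(44) = 7,  x(45) = 9,  x(46) = 2,  x(47) = 11,  x(48) = 13,  x(49) = 10,  x(50) = 9.
The sequence repeats with period 48.
(4155 - 1) mod 48 = 26, so x(4155) = x(27) = 9.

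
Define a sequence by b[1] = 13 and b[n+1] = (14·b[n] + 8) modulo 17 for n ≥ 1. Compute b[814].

Listing terms: b[1] = 13; b[2] = 3; b[3] = 16; b[4] = 11; b[5] = 9; b[6] = 15; b[7] = 14; b[8] = 0; b[9] = 8; b[10] = 1; b[11] = 5; b[12] = 10; b[13] = 12; b[14] = 6; b[15] = 7; b[16] = 4; b[17] = 13.
Since b[17] = b[1] = 13, the sequence is periodic with period 16.
(814 - 1) mod 16 = 13, so b[814] = b[14] = 6.

6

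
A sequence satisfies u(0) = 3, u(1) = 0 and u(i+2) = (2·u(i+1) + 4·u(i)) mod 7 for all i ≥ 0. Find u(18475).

1

Listing terms: u(0) = 3,  u(1) = 0,  u(2) = 5,  u(3) = 3,  u(4) = 5,  u(5) = 1,  u(6) = 1,  u(7) = 6,  u(8) = 2,  u(9) = 0,  u(10) = 1,  u(11) = 2,  u(12) = 1,  u(13) = 3,  u(14) = 3,  u(15) = 4,  u(16) = 6,  u(17) = 0,  u(18) = 3,  u(19) = 6,  u(20) = 3,  u(21) = 2,  u(22) = 2,  u(23) = 5,  u(24) = 4,  u(25) = 0,  u(26) = 2,  u(27) = 4,  u(28) = 2,  u(29) = 6,  u(30) = 6,  u(31) = 1,  u(32) = 5,  u(33) = 0,  u(34) = 6,  u(35) = 5,  u(36) = 6,  u(37) = 4,  u(38) = 4,  u(39) = 3,  u(40) = 1,  u(41) = 0,  u(42) = 4,  u(43) = 1,  u(44) = 4,  u(45) = 5,  u(46) = 5,  u(47) = 2,  u(48) = 3,  u(49) = 0.
Since (u(48), u(49)) = (u(0), u(1)) = (3, 0) (two consecutive terms determine the rest), the sequence is periodic with period 48.
(18475 - 0) mod 48 = 43, so u(18475) = u(43) = 1.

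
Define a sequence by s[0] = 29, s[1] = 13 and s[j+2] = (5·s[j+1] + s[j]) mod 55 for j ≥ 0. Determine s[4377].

s[0] = 29, s[1] = 13, s[2] = 39, s[3] = 43, s[4] = 34, s[5] = 48, s[6] = 54, s[7] = 43, s[8] = 49, s[9] = 13, s[10] = 4, s[11] = 33, s[12] = 4, s[13] = 53, s[14] = 49, s[15] = 23, s[16] = 54, s[17] = 18, s[18] = 34, s[19] = 23, s[20] = 39, s[21] = 53, s[22] = 29, s[23] = 33, s[24] = 29, s[25] = 13.
The sequence repeats with period 24.
(4377 - 0) mod 24 = 9, so s[4377] = s[9] = 13.

13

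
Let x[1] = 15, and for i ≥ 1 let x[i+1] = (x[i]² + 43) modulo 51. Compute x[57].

26

x[1] = 15; x[2] = 13; x[3] = 8; x[4] = 5; x[5] = 17; x[6] = 26; x[7] = 5.
Since x[7] = x[4] = 5, the sequence is eventually periodic: after a pre-period of length 3 it cycles with period 3.
For i ≥ 4, x[i] depends only on (i - 4) mod 3. (57 - 4) mod 3 = 2, so x[57] = x[6] = 26.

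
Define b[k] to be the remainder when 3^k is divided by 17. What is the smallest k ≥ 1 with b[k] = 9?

Listing terms: b[0] = 1; b[1] = 3; b[2] = 9; b[3] = 10; b[4] = 13; b[5] = 5; b[6] = 15; b[7] = 11; b[8] = 16; b[9] = 14; b[10] = 8; b[11] = 7; b[12] = 4; b[13] = 12; b[14] = 2; b[15] = 6; b[16] = 1.
Since b[16] = b[0] = 1, the sequence is periodic with period 16.
The value 9 first appears (with k ≥ 1) at b[2].

2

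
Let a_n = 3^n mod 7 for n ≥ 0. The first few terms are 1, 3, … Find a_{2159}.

5

We have a_0 = 1; a_1 = 3; a_2 = 2; a_3 = 6; a_4 = 4; a_5 = 5; a_6 = 1.
Since a_6 = a_0 = 1, the sequence is periodic with period 6.
So a_{2159} = a_{0 + ((2159-0) mod 6)} = a_5 = 5.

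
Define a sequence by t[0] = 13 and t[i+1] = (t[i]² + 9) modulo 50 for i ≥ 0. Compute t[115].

Listing terms: t[0] = 13, t[1] = 28, t[2] = 43, t[3] = 8, t[4] = 23, t[5] = 38, t[6] = 3, t[7] = 18, t[8] = 33, t[9] = 48, t[10] = 13.
Since t[10] = t[0] = 13, the sequence is periodic with period 10.
(115 - 0) mod 10 = 5, so t[115] = t[5] = 38.

38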